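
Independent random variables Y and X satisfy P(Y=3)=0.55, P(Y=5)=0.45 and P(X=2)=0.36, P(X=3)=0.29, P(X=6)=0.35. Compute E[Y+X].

7.59

E[Y+X] = Σ_y Σ_x (y+x) · P(Y=y)P(X=x)
 = 5·0.198 + 6·0.1595 + 9·0.1925 + 7·0.162 + 8·0.1305 + 11·0.1575
 = 0.99 + 0.957 + 1.7325 + 1.134 + 1.044 + 1.7325
 = 7.59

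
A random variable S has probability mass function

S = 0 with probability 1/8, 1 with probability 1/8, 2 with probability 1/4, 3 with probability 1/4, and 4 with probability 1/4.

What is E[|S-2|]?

1.125

E[|S-2|] = Σ |s-2|·P(S=s)
 = 2·1/8 + 1·1/8 + 0·1/4 + 1·1/4 + 2·1/4
 = 1/4 + 1/8 + 0 + 1/4 + 1/2
 = 9/8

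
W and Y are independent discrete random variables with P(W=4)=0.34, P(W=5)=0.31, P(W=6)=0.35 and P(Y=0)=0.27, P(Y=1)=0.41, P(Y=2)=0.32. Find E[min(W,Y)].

1.05

E[min(W,Y)] = Σ_w Σ_y min(w,y) · P(W=w)P(Y=y)
 = 0·0.0918 + 1·0.1394 + 2·0.1088 + 0·0.0837 + 1·0.1271 + 2·0.0992 + 0·0.0945 + 1·0.1435 + 2·0.112
 = 0 + 0.1394 + 0.2176 + 0 + 0.1271 + 0.1984 + 0 + 0.1435 + 0.224
 = 1.05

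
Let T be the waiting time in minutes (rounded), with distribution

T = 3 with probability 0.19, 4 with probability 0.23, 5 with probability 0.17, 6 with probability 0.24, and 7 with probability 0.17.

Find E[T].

E[T] = Σ t·P(T=t)
 = 3·0.19 + 4·0.23 + 5·0.17 + 6·0.24 + 7·0.17
 = 0.57 + 0.92 + 0.85 + 1.44 + 1.19
 = 4.97

4.97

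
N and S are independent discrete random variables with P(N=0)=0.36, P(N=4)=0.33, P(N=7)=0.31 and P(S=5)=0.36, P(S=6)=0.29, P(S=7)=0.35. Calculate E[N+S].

9.48

E[N+S] = Σ_n Σ_s (n+s) · P(N=n)P(S=s)
 = 5·0.1296 + 6·0.1044 + 7·0.126 + 9·0.1188 + 10·0.0957 + 11·0.1155 + 12·0.1116 + 13·0.0899 + 14·0.1085
 = 0.648 + 0.6264 + 0.882 + 1.0692 + 0.957 + 1.2705 + 1.3392 + 1.1687 + 1.519
 = 9.48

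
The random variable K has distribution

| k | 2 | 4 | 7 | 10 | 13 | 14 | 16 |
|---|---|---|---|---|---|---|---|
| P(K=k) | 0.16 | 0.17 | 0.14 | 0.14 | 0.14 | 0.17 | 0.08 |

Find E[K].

8.86

E[K] = Σ k·P(K=k)
 = 2·0.16 + 4·0.17 + 7·0.14 + 10·0.14 + 13·0.14 + 14·0.17 + 16·0.08
 = 0.32 + 0.68 + 0.98 + 1.4 + 1.82 + 2.38 + 1.28
 = 8.86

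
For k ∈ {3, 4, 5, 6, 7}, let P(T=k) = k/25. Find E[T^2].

31

E[T^2] = Σ t^2·P(T=t)
 = 9·3/25 + 16·4/25 + 25·1/5 + 36·6/25 + 49·7/25
 = 27/25 + 64/25 + 5 + 216/25 + 343/25
 = 31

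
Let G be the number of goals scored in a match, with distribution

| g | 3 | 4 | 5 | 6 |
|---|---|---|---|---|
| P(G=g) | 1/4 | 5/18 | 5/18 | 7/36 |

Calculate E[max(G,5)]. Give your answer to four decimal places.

5.1944

E[max(G,5)] = Σ max(g,5)·P(G=g)
 = 5·1/4 + 5·5/18 + 5·5/18 + 6·7/36
 = 5/4 + 25/18 + 25/18 + 7/6
 = 187/36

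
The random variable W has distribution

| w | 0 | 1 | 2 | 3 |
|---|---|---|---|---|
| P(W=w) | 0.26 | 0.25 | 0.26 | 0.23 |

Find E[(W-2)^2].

E[(W-2)^2] = Σ (w-2)^2·P(W=w)
 = 4·0.26 + 1·0.25 + 0·0.26 + 1·0.23
 = 1.04 + 0.25 + 0 + 0.23
 = 1.52

1.52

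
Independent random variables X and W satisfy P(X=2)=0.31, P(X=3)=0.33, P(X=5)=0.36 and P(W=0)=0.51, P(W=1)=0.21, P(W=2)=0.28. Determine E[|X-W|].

E[|X-W|] = Σ_x Σ_w |x-w| · P(X=x)P(W=w)
 = 2·0.1581 + 1·0.0651 + 0·0.0868 + 3·0.1683 + 2·0.0693 + 1·0.0924 + 5·0.1836 + 4·0.0756 + 3·0.1008
 = 0.3162 + 0.0651 + 0 + 0.5049 + 0.1386 + 0.0924 + 0.918 + 0.3024 + 0.3024
 = 2.64

2.64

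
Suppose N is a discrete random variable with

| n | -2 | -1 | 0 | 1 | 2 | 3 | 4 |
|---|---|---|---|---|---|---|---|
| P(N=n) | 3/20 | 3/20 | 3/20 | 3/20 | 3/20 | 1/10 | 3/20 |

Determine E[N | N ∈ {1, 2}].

P(N ∈ {1, 2}) = 3/20 + 3/20 = 3/10.
E[N | N ∈ {1, 2}] = [1·3/20 + 2·3/20] / (3/10)
 = 9/20 / (3/10)
 = 3/2

1.5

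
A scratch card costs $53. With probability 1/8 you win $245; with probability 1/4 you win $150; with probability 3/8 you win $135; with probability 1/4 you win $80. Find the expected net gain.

85.75

E[payout] = 245·1/8 + 150·1/4 + 135·3/8 + 80·1/4
 = 245/8 + 75/2 + 405/8 + 20
 = 555/4
Net = 555/4 - 53 = 343/4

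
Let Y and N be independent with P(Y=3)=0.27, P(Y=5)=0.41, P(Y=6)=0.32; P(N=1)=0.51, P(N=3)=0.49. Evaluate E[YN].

E[YN] = Σ_y Σ_n yn · P(Y=y)P(N=n)
 = 3·0.1377 + 9·0.1323 + 5·0.2091 + 15·0.2009 + 6·0.1632 + 18·0.1568
 = 0.4131 + 1.1907 + 1.0455 + 3.0135 + 0.9792 + 2.8224
 = 9.4644

9.4644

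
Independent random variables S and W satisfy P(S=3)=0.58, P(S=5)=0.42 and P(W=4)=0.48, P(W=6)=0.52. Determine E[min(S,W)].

3.6384

E[min(S,W)] = Σ_s Σ_w min(s,w) · P(S=s)P(W=w)
 = 3·0.2784 + 3·0.3016 + 4·0.2016 + 5·0.2184
 = 0.8352 + 0.9048 + 0.8064 + 1.092
 = 3.6384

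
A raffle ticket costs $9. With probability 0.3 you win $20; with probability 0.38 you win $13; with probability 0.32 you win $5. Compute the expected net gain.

3.54

E[payout] = 20·0.3 + 13·0.38 + 5·0.32
 = 6 + 4.94 + 1.6
 = 12.54
Net = 12.54 - 9 = 3.54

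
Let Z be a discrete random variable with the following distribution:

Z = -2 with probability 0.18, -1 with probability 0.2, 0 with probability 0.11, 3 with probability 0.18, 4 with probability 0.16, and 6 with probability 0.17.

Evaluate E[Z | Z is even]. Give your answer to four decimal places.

2.0968

P(Z is even) = 0.18 + 0.11 + 0.16 + 0.17 = 0.62.
E[Z | Z is even] = [(-2)·0.18 + 0·0.11 + 4·0.16 + 6·0.17] / 0.62
 = 1.3 / 0.62
 = 65/31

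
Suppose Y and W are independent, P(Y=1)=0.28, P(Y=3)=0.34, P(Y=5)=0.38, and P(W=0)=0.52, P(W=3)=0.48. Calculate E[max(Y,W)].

E[max(Y,W)] = Σ_y Σ_w max(y,w) · P(Y=y)P(W=w)
 = 1·0.1456 + 3·0.1344 + 3·0.1768 + 3·0.1632 + 5·0.1976 + 5·0.1824
 = 0.1456 + 0.4032 + 0.5304 + 0.4896 + 0.988 + 0.912
 = 3.4688

3.4688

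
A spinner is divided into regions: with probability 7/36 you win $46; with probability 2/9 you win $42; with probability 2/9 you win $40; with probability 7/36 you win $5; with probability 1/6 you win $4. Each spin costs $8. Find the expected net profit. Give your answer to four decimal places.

20.8056

E[payout] = 46·7/36 + 42·2/9 + 40·2/9 + 5·7/36 + 4·1/6
 = 161/18 + 28/3 + 80/9 + 35/36 + 2/3
 = 1037/36
Net = 1037/36 - 8 = 749/36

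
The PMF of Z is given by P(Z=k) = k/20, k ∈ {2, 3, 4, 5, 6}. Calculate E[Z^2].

22

E[Z^2] = Σ z^2·P(Z=z)
 = 4·1/10 + 9·3/20 + 16·1/5 + 25·1/4 + 36·3/10
 = 2/5 + 27/20 + 16/5 + 25/4 + 54/5
 = 22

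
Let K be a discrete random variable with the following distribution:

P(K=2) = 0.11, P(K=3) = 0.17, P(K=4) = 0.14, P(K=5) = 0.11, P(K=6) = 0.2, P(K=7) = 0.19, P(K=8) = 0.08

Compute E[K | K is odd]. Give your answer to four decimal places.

5.0851

P(K is odd) = 0.17 + 0.11 + 0.19 = 0.47.
E[K | K is odd] = [3·0.17 + 5·0.11 + 7·0.19] / 0.47
 = 2.39 / 0.47
 = 239/47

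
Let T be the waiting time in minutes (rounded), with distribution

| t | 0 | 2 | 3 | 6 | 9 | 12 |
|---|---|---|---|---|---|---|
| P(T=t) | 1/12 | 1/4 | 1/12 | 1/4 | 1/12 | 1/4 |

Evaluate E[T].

6

E[T] = Σ t·P(T=t)
 = 0·1/12 + 2·1/4 + 3·1/12 + 6·1/4 + 9·1/12 + 12·1/4
 = 0 + 1/2 + 1/4 + 3/2 + 3/4 + 3
 = 6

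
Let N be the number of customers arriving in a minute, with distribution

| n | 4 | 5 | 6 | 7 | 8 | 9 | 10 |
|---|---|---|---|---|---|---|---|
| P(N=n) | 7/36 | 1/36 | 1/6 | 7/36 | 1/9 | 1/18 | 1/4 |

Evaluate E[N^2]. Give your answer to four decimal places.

55.9444

E[N^2] = Σ n^2·P(N=n)
 = 16·7/36 + 25·1/36 + 36·1/6 + 49·7/36 + 64·1/9 + 81·1/18 + 100·1/4
 = 28/9 + 25/36 + 6 + 343/36 + 64/9 + 9/2 + 25
 = 1007/18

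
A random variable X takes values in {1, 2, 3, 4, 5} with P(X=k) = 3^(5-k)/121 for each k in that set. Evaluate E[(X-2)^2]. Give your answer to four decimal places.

0.9174

E[(X-2)^2] = Σ (x-2)^2·P(X=x)
 = 1·81/121 + 0·27/121 + 1·9/121 + 4·3/121 + 9·1/121
 = 81/121 + 0 + 9/121 + 12/121 + 9/121
 = 111/121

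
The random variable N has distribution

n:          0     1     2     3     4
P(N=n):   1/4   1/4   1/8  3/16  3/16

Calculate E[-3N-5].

E[-3N-5] = Σ (-3n-5)·P(N=n)
 = (-5)·1/4 + (-8)·1/4 + (-11)·1/8 + (-14)·3/16 + (-17)·3/16
 = (-5/4) + (-2) + (-11/8) + (-21/8) + (-51/16)
 = -167/16

-10.4375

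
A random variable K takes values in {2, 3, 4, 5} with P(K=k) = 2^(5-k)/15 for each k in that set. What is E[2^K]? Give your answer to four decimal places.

E[2^K] = Σ 2^k·P(K=k)
 = 4·8/15 + 8·4/15 + 16·2/15 + 32·1/15
 = 32/15 + 32/15 + 32/15 + 32/15
 = 128/15

8.5333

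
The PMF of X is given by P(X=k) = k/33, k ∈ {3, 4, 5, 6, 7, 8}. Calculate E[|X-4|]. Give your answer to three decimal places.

E[|X-4|] = Σ |x-4|·P(X=x)
 = 1·1/11 + 0·4/33 + 1·5/33 + 2·2/11 + 3·7/33 + 4·8/33
 = 1/11 + 0 + 5/33 + 4/11 + 7/11 + 32/33
 = 73/33

2.212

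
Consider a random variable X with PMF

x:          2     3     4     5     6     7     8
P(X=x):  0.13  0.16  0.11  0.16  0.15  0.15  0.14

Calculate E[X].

E[X] = Σ x·P(X=x)
 = 2·0.13 + 3·0.16 + 4·0.11 + 5·0.16 + 6·0.15 + 7·0.15 + 8·0.14
 = 0.26 + 0.48 + 0.44 + 0.8 + 0.9 + 1.05 + 1.12
 = 5.05

5.05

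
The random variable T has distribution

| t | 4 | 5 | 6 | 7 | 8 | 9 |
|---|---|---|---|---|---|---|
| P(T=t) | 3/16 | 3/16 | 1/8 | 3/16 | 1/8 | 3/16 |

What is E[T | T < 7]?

4.875

P(T < 7) = 3/16 + 3/16 + 1/8 = 1/2.
E[T | T < 7] = [4·3/16 + 5·3/16 + 6·1/8] / (1/2)
 = 39/16 / (1/2)
 = 39/8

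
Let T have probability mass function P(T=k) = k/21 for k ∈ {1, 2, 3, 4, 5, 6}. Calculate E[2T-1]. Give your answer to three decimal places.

7.667

E[2T-1] = Σ (2t-1)·P(T=t)
 = 1·1/21 + 3·2/21 + 5·1/7 + 7·4/21 + 9·5/21 + 11·2/7
 = 1/21 + 2/7 + 5/7 + 4/3 + 15/7 + 22/7
 = 23/3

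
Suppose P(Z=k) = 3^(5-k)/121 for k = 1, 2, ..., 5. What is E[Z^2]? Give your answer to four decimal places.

E[Z^2] = Σ z^2·P(Z=z)
 = 1·81/121 + 4·27/121 + 9·9/121 + 16·3/121 + 25·1/121
 = 81/121 + 108/121 + 81/121 + 48/121 + 25/121
 = 343/121

2.8347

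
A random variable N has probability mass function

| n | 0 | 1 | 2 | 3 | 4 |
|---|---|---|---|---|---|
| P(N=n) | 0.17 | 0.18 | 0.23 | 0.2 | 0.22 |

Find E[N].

E[N] = Σ n·P(N=n)
 = 0·0.17 + 1·0.18 + 2·0.23 + 3·0.2 + 4·0.22
 = 0 + 0.18 + 0.46 + 0.6 + 0.88
 = 2.12

2.12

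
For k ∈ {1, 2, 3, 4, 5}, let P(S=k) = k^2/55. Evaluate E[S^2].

E[S^2] = Σ s^2·P(S=s)
 = 1·1/55 + 4·4/55 + 9·9/55 + 16·16/55 + 25·5/11
 = 1/55 + 16/55 + 81/55 + 256/55 + 125/11
 = 89/5

17.8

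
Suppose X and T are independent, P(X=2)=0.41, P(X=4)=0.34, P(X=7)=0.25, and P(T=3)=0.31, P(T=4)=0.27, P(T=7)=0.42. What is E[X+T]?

8.88

E[X+T] = Σ_x Σ_t (x+t) · P(X=x)P(T=t)
 = 5·0.1271 + 6·0.1107 + 9·0.1722 + 7·0.1054 + 8·0.0918 + 11·0.1428 + 10·0.0775 + 11·0.0675 + 14·0.105
 = 0.6355 + 0.6642 + 1.5498 + 0.7378 + 0.7344 + 1.5708 + 0.775 + 0.7425 + 1.47
 = 8.88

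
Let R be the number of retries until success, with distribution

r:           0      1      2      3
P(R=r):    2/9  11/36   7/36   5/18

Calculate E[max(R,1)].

1.75

E[max(R,1)] = Σ max(r,1)·P(R=r)
 = 1·2/9 + 1·11/36 + 2·7/36 + 3·5/18
 = 2/9 + 11/36 + 7/18 + 5/6
 = 7/4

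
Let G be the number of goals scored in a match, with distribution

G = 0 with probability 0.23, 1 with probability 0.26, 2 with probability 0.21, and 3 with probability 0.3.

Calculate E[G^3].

E[G^3] = Σ g^3·P(G=g)
 = 0·0.23 + 1·0.26 + 8·0.21 + 27·0.3
 = 0 + 0.26 + 1.68 + 8.1
 = 10.04

10.04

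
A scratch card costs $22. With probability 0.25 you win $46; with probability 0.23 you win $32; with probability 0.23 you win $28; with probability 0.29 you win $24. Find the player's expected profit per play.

10.26

E[payout] = 46·0.25 + 32·0.23 + 28·0.23 + 24·0.29
 = 11.5 + 7.36 + 6.44 + 6.96
 = 32.26
Net = 32.26 - 22 = 10.26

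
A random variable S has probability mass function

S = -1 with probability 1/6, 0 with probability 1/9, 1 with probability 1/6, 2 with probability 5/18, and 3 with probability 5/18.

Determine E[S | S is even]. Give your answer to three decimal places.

P(S is even) = 1/9 + 5/18 = 7/18.
E[S | S is even] = [0·1/9 + 2·5/18] / (7/18)
 = 5/9 / (7/18)
 = 10/7

1.429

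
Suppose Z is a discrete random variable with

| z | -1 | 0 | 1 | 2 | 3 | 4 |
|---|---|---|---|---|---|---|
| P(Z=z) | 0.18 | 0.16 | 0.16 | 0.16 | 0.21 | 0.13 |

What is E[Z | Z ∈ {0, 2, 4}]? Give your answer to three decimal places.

1.867

P(Z ∈ {0, 2, 4}) = 0.16 + 0.16 + 0.13 = 0.45.
E[Z | Z ∈ {0, 2, 4}] = [0·0.16 + 2·0.16 + 4·0.13] / 0.45
 = 0.84 / 0.45
 = 28/15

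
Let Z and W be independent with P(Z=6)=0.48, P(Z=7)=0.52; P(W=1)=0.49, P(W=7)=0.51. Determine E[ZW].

E[ZW] = Σ_z Σ_w zw · P(Z=z)P(W=w)
 = 6·0.2352 + 42·0.2448 + 7·0.2548 + 49·0.2652
 = 1.4112 + 10.2816 + 1.7836 + 12.9948
 = 26.4712

26.4712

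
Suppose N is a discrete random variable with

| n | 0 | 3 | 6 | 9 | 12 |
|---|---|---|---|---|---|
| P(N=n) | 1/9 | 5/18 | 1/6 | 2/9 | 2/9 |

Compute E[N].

E[N] = Σ n·P(N=n)
 = 0·1/9 + 3·5/18 + 6·1/6 + 9·2/9 + 12·2/9
 = 0 + 5/6 + 1 + 2 + 8/3
 = 13/2

6.5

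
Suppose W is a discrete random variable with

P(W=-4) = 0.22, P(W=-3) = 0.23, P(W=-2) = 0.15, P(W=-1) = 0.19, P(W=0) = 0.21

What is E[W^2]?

6.38

E[W^2] = Σ w^2·P(W=w)
 = 16·0.22 + 9·0.23 + 4·0.15 + 1·0.19 + 0·0.21
 = 3.52 + 2.07 + 0.6 + 0.19 + 0
 = 6.38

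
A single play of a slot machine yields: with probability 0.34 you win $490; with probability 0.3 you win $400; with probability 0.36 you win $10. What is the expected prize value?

290.2

E[payout] = 490·0.34 + 400·0.3 + 10·0.36
 = 166.6 + 120 + 3.6
 = 290.2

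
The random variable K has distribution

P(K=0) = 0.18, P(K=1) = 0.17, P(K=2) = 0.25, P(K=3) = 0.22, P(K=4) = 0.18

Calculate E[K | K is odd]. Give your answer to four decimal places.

P(K is odd) = 0.17 + 0.22 = 0.39.
E[K | K is odd] = [1·0.17 + 3·0.22] / 0.39
 = 0.83 / 0.39
 = 83/39

2.1282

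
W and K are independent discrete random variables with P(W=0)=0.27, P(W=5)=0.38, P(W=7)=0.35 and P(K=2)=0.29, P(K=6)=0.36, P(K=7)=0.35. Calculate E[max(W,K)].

6.1541

E[max(W,K)] = Σ_w Σ_k max(w,k) · P(W=w)P(K=k)
 = 2·0.0783 + 6·0.0972 + 7·0.0945 + 5·0.1102 + 6·0.1368 + 7·0.133 + 7·0.1015 + 7·0.126 + 7·0.1225
 = 0.1566 + 0.5832 + 0.6615 + 0.551 + 0.8208 + 0.931 + 0.7105 + 0.882 + 0.8575
 = 6.1541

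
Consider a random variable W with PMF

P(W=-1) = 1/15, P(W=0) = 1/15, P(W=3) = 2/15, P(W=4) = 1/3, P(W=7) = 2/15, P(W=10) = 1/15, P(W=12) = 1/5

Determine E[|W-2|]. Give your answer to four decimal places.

E[|W-2|] = Σ |w-2|·P(W=w)
 = 3·1/15 + 2·1/15 + 1·2/15 + 2·1/3 + 5·2/15 + 8·1/15 + 10·1/5
 = 1/5 + 2/15 + 2/15 + 2/3 + 2/3 + 8/15 + 2
 = 13/3

4.3333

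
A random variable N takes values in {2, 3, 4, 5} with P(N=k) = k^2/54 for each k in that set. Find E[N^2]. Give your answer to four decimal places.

E[N^2] = Σ n^2·P(N=n)
 = 4·2/27 + 9·1/6 + 16·8/27 + 25·25/54
 = 8/27 + 3/2 + 128/27 + 625/54
 = 163/9

18.1111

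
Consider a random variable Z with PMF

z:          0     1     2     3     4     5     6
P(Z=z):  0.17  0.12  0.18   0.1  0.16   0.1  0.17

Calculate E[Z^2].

12.92

E[Z^2] = Σ z^2·P(Z=z)
 = 0·0.17 + 1·0.12 + 4·0.18 + 9·0.1 + 16·0.16 + 25·0.1 + 36·0.17
 = 0 + 0.12 + 0.72 + 0.9 + 2.56 + 2.5 + 6.12
 = 12.92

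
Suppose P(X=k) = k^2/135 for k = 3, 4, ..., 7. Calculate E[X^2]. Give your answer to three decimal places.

34.511

E[X^2] = Σ x^2·P(X=x)
 = 9·1/15 + 16·16/135 + 25·5/27 + 36·4/15 + 49·49/135
 = 3/5 + 256/135 + 125/27 + 48/5 + 2401/135
 = 1553/45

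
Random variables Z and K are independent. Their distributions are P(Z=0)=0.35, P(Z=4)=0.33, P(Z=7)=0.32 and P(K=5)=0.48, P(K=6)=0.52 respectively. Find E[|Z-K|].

2.9072

E[|Z-K|] = Σ_z Σ_k |z-k| · P(Z=z)P(K=k)
 = 5·0.168 + 6·0.182 + 1·0.1584 + 2·0.1716 + 2·0.1536 + 1·0.1664
 = 0.84 + 1.092 + 0.1584 + 0.3432 + 0.3072 + 0.1664
 = 2.9072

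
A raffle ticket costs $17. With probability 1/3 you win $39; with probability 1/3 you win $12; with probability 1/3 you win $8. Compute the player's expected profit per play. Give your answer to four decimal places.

E[payout] = 39·1/3 + 12·1/3 + 8·1/3
 = 13 + 4 + 8/3
 = 59/3
Net = 59/3 - 17 = 8/3

2.6667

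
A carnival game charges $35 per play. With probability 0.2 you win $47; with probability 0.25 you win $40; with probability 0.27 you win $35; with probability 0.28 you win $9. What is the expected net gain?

-3.63

E[payout] = 47·0.2 + 40·0.25 + 35·0.27 + 9·0.28
 = 9.4 + 10 + 9.45 + 2.52
 = 31.37
Net = 31.37 - 35 = -3.63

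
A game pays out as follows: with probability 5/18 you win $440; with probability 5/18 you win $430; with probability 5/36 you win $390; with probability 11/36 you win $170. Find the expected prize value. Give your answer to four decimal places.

347.7778

E[payout] = 440·5/18 + 430·5/18 + 390·5/36 + 170·11/36
 = 1100/9 + 1075/9 + 325/6 + 935/18
 = 3130/9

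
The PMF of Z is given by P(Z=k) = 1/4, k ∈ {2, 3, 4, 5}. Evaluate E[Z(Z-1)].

E[Z(Z-1)] = Σ z(z-1)·P(Z=z)
 = 2·1/4 + 6·1/4 + 12·1/4 + 20·1/4
 = 1/2 + 3/2 + 3 + 5
 = 10

10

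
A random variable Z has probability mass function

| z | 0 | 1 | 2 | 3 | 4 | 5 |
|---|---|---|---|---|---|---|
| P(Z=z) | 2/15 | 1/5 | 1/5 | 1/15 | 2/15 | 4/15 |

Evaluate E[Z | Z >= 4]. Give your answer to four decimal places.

4.6667

P(Z >= 4) = 2/15 + 4/15 = 2/5.
E[Z | Z >= 4] = [4·2/15 + 5·4/15] / (2/5)
 = 28/15 / (2/5)
 = 14/3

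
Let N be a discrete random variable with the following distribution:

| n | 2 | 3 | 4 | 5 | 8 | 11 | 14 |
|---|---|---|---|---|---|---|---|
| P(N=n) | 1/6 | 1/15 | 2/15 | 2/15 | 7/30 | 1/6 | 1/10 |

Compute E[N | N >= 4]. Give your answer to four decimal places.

P(N >= 4) = 2/15 + 2/15 + 7/30 + 1/6 + 1/10 = 23/30.
E[N | N >= 4] = [4·2/15 + 5·2/15 + 8·7/30 + 11·1/6 + 14·1/10] / (23/30)
 = 63/10 / (23/30)
 = 189/23

8.2174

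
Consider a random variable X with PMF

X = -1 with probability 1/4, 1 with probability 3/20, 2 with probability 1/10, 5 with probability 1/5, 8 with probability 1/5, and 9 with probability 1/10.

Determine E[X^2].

E[X^2] = Σ x^2·P(X=x)
 = 1·1/4 + 1·3/20 + 4·1/10 + 25·1/5 + 64·1/5 + 81·1/10
 = 1/4 + 3/20 + 2/5 + 5 + 64/5 + 81/10
 = 267/10

26.7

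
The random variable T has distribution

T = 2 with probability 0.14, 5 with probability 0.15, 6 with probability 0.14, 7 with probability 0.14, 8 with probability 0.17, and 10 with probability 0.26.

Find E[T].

E[T] = Σ t·P(T=t)
 = 2·0.14 + 5·0.15 + 6·0.14 + 7·0.14 + 8·0.17 + 10·0.26
 = 0.28 + 0.75 + 0.84 + 0.98 + 1.36 + 2.6
 = 6.81

6.81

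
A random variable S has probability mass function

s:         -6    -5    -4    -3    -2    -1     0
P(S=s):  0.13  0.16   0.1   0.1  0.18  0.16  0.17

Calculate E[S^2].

E[S^2] = Σ s^2·P(S=s)
 = 36·0.13 + 25·0.16 + 16·0.1 + 9·0.1 + 4·0.18 + 1·0.16 + 0·0.17
 = 4.68 + 4 + 1.6 + 0.9 + 0.72 + 0.16 + 0
 = 12.06

12.06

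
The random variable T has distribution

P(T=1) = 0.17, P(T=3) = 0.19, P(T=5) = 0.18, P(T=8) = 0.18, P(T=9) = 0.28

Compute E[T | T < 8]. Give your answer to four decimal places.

3.0370

P(T < 8) = 0.17 + 0.19 + 0.18 = 0.54.
E[T | T < 8] = [1·0.17 + 3·0.19 + 5·0.18] / 0.54
 = 1.64 / 0.54
 = 82/27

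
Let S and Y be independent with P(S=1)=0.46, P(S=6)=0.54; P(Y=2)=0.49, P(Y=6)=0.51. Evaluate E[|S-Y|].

E[|S-Y|] = Σ_s Σ_y |s-y| · P(S=s)P(Y=y)
 = 1·0.2254 + 5·0.2346 + 4·0.2646 + 0·0.2754
 = 0.2254 + 1.173 + 1.0584 + 0
 = 2.4568

2.4568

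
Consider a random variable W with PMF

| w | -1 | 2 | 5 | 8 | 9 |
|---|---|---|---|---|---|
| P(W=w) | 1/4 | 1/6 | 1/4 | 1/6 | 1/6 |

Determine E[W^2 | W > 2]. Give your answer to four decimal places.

52.1429

P(W > 2) = 1/4 + 1/6 + 1/6 = 7/12.
E[W^2 | W > 2] = [25·1/4 + 64·1/6 + 81·1/6] / (7/12)
 = 365/12 / (7/12)
 = 365/7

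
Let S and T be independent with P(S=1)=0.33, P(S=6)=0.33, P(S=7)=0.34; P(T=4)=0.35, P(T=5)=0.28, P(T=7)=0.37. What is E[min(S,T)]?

E[min(S,T)] = Σ_s Σ_t min(s,t) · P(S=s)P(T=t)
 = 1·0.1155 + 1·0.0924 + 1·0.1221 + 4·0.1155 + 5·0.0924 + 6·0.1221 + 4·0.119 + 5·0.0952 + 7·0.1258
 = 0.1155 + 0.0924 + 0.1221 + 0.462 + 0.462 + 0.7326 + 0.476 + 0.476 + 0.8806
 = 3.8192

3.8192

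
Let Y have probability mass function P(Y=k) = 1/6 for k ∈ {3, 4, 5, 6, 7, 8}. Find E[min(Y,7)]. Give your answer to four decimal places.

E[min(Y,7)] = Σ min(y,7)·P(Y=y)
 = 3·1/6 + 4·1/6 + 5·1/6 + 6·1/6 + 7·1/6 + 7·1/6
 = 1/2 + 2/3 + 5/6 + 1 + 7/6 + 7/6
 = 16/3

5.3333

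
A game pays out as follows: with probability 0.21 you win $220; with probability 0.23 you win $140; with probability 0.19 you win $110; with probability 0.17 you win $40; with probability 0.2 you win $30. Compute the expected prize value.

112.1

E[payout] = 220·0.21 + 140·0.23 + 110·0.19 + 40·0.17 + 30·0.2
 = 46.2 + 32.2 + 20.9 + 6.8 + 6
 = 112.1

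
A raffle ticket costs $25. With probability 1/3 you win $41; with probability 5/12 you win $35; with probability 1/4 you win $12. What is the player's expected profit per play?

E[payout] = 41·1/3 + 35·5/12 + 12·1/4
 = 41/3 + 175/12 + 3
 = 125/4
Net = 125/4 - 25 = 25/4

6.25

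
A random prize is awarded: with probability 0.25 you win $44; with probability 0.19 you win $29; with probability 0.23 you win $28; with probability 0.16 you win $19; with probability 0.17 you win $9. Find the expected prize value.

27.52

E[payout] = 44·0.25 + 29·0.19 + 28·0.23 + 19·0.16 + 9·0.17
 = 11 + 5.51 + 6.44 + 3.04 + 1.53
 = 27.52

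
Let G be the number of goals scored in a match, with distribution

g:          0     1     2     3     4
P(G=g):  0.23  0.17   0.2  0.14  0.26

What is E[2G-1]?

3.06

E[2G-1] = Σ (2g-1)·P(G=g)
 = (-1)·0.23 + 1·0.17 + 3·0.2 + 5·0.14 + 7·0.26
 = (-0.23) + 0.17 + 0.6 + 0.7 + 1.82
 = 3.06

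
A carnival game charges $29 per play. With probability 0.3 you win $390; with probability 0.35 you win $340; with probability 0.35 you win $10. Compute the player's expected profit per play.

E[payout] = 390·0.3 + 340·0.35 + 10·0.35
 = 117 + 119 + 3.5
 = 239.5
Net = 239.5 - 29 = 210.5

210.5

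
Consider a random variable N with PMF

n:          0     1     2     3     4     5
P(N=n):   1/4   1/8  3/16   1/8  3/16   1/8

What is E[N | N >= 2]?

P(N >= 2) = 3/16 + 1/8 + 3/16 + 1/8 = 5/8.
E[N | N >= 2] = [2·3/16 + 3·1/8 + 4·3/16 + 5·1/8] / (5/8)
 = 17/8 / (5/8)
 = 17/5

3.4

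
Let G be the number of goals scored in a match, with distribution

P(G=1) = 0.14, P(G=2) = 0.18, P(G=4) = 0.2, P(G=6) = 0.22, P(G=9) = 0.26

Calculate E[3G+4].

18.88

E[3G+4] = Σ (3g+4)·P(G=g)
 = 7·0.14 + 10·0.18 + 16·0.2 + 22·0.22 + 31·0.26
 = 0.98 + 1.8 + 3.2 + 4.84 + 8.06
 = 18.88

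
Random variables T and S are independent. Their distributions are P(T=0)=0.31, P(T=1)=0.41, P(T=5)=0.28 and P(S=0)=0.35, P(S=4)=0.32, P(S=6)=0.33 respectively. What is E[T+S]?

E[T+S] = Σ_t Σ_s (t+s) · P(T=t)P(S=s)
 = 0·0.1085 + 4·0.0992 + 6·0.1023 + 1·0.1435 + 5·0.1312 + 7·0.1353 + 5·0.098 + 9·0.0896 + 11·0.0924
 = 0 + 0.3968 + 0.6138 + 0.1435 + 0.656 + 0.9471 + 0.49 + 0.8064 + 1.0164
 = 5.07

5.07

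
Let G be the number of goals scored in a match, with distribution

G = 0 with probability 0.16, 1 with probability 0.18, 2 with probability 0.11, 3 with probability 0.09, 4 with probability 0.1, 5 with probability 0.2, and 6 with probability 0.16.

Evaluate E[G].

3.03

E[G] = Σ g·P(G=g)
 = 0·0.16 + 1·0.18 + 2·0.11 + 3·0.09 + 4·0.1 + 5·0.2 + 6·0.16
 = 0 + 0.18 + 0.22 + 0.27 + 0.4 + 1 + 0.96
 = 3.03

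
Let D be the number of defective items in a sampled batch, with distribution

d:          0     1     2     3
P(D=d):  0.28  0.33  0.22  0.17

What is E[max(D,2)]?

E[max(D,2)] = Σ max(d,2)·P(D=d)
 = 2·0.28 + 2·0.33 + 2·0.22 + 3·0.17
 = 0.56 + 0.66 + 0.44 + 0.51
 = 2.17

2.17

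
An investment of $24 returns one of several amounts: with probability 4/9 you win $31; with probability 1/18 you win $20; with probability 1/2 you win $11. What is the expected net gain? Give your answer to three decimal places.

E[payout] = 31·4/9 + 20·1/18 + 11·1/2
 = 124/9 + 10/9 + 11/2
 = 367/18
Net = 367/18 - 24 = -65/18

-3.611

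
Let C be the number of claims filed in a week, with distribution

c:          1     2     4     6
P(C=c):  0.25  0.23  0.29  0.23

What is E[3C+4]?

E[3C+4] = Σ (3c+4)·P(C=c)
 = 7·0.25 + 10·0.23 + 16·0.29 + 22·0.23
 = 1.75 + 2.3 + 4.64 + 5.06
 = 13.75

13.75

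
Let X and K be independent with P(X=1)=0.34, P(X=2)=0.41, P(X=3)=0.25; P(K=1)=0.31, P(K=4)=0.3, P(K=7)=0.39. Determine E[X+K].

6.15

E[X+K] = Σ_x Σ_k (x+k) · P(X=x)P(K=k)
 = 2·0.1054 + 5·0.102 + 8·0.1326 + 3·0.1271 + 6·0.123 + 9·0.1599 + 4·0.0775 + 7·0.075 + 10·0.0975
 = 0.2108 + 0.51 + 1.0608 + 0.3813 + 0.738 + 1.4391 + 0.31 + 0.525 + 0.975
 = 6.15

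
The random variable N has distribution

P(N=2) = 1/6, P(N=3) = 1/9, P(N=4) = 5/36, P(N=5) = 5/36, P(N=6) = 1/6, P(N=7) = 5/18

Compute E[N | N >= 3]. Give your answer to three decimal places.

P(N >= 3) = 1/9 + 5/36 + 5/36 + 1/6 + 5/18 = 5/6.
E[N | N >= 3] = [3·1/9 + 4·5/36 + 5·5/36 + 6·1/6 + 7·5/18] / (5/6)
 = 163/36 / (5/6)
 = 163/30

5.433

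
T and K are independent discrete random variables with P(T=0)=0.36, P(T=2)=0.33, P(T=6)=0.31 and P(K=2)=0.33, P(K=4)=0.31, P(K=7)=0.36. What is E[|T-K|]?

E[|T-K|] = Σ_t Σ_k |t-k| · P(T=t)P(K=k)
 = 2·0.1188 + 4·0.1116 + 7·0.1296 + 0·0.1089 + 2·0.1023 + 5·0.1188 + 4·0.1023 + 2·0.0961 + 1·0.1116
 = 0.2376 + 0.4464 + 0.9072 + 0 + 0.2046 + 0.594 + 0.4092 + 0.1922 + 0.1116
 = 3.1028

3.1028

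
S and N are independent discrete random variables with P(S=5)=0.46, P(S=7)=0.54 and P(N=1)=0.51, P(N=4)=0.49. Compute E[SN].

E[SN] = Σ_s Σ_n sn · P(S=s)P(N=n)
 = 5·0.2346 + 20·0.2254 + 7·0.2754 + 28·0.2646
 = 1.173 + 4.508 + 1.9278 + 7.4088
 = 15.0176

15.0176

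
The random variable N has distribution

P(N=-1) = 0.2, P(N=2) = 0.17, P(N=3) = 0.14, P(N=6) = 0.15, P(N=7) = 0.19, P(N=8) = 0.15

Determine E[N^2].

26.45

E[N^2] = Σ n^2·P(N=n)
 = 1·0.2 + 4·0.17 + 9·0.14 + 36·0.15 + 49·0.19 + 64·0.15
 = 0.2 + 0.68 + 1.26 + 5.4 + 9.31 + 9.6
 = 26.45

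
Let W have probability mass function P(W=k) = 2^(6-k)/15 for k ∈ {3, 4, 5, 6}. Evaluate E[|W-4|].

E[|W-4|] = Σ |w-4|·P(W=w)
 = 1·8/15 + 0·4/15 + 1·2/15 + 2·1/15
 = 8/15 + 0 + 2/15 + 2/15
 = 4/5

0.8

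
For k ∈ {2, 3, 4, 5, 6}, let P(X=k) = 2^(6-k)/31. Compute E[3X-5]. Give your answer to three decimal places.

E[3X-5] = Σ (3x-5)·P(X=x)
 = 1·16/31 + 4·8/31 + 7·4/31 + 10·2/31 + 13·1/31
 = 16/31 + 32/31 + 28/31 + 20/31 + 13/31
 = 109/31

3.516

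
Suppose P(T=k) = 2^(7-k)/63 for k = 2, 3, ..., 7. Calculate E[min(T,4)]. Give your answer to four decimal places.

E[min(T,4)] = Σ min(t,4)·P(T=t)
 = 2·32/63 + 3·16/63 + 4·8/63 + 4·4/63 + 4·2/63 + 4·1/63
 = 64/63 + 16/21 + 32/63 + 16/63 + 8/63 + 4/63
 = 172/63

2.7302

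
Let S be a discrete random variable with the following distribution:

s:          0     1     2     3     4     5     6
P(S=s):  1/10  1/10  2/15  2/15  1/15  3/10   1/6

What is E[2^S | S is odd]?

P(S is odd) = 1/10 + 2/15 + 3/10 = 8/15.
E[2^S | S is odd] = [2·1/10 + 8·2/15 + 32·3/10] / (8/15)
 = 163/15 / (8/15)
 = 163/8

20.375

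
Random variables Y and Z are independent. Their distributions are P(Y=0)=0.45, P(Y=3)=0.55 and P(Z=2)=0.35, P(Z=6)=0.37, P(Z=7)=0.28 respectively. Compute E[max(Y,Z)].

5.0725

E[max(Y,Z)] = Σ_y Σ_z max(y,z) · P(Y=y)P(Z=z)
 = 2·0.1575 + 6·0.1665 + 7·0.126 + 3·0.1925 + 6·0.2035 + 7·0.154
 = 0.315 + 0.999 + 0.882 + 0.5775 + 1.221 + 1.078
 = 5.0725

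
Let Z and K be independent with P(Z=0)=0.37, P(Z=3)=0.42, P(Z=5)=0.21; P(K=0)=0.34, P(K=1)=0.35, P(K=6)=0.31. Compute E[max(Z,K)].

E[max(Z,K)] = Σ_z Σ_k max(z,k) · P(Z=z)P(K=k)
 = 0·0.1258 + 1·0.1295 + 6·0.1147 + 3·0.1428 + 3·0.147 + 6·0.1302 + 5·0.0714 + 5·0.0735 + 6·0.0651
 = 0 + 0.1295 + 0.6882 + 0.4284 + 0.441 + 0.7812 + 0.357 + 0.3675 + 0.3906
 = 3.5834

3.5834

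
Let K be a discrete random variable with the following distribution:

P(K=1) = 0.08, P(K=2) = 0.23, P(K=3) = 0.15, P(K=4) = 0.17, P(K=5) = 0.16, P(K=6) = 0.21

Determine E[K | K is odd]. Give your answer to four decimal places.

P(K is odd) = 0.08 + 0.15 + 0.16 = 0.39.
E[K | K is odd] = [1·0.08 + 3·0.15 + 5·0.16] / 0.39
 = 1.33 / 0.39
 = 133/39

3.4103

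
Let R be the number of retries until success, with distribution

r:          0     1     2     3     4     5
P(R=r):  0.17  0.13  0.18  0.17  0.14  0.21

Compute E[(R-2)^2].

E[(R-2)^2] = Σ (r-2)^2·P(R=r)
 = 4·0.17 + 1·0.13 + 0·0.18 + 1·0.17 + 4·0.14 + 9·0.21
 = 0.68 + 0.13 + 0 + 0.17 + 0.56 + 1.89
 = 3.43

3.43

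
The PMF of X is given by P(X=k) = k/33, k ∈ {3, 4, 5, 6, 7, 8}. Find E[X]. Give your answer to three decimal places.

6.030

E[X] = Σ x·P(X=x)
 = 3·1/11 + 4·4/33 + 5·5/33 + 6·2/11 + 7·7/33 + 8·8/33
 = 3/11 + 16/33 + 25/33 + 12/11 + 49/33 + 64/33
 = 199/33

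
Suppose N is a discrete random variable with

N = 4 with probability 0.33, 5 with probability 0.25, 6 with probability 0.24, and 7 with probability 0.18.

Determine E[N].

5.27

E[N] = Σ n·P(N=n)
 = 4·0.33 + 5·0.25 + 6·0.24 + 7·0.18
 = 1.32 + 1.25 + 1.44 + 1.26
 = 5.27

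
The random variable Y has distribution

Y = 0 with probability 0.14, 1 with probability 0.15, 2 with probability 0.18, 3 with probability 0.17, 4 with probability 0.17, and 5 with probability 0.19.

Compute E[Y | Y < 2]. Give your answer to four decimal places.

P(Y < 2) = 0.14 + 0.15 = 0.29.
E[Y | Y < 2] = [0·0.14 + 1·0.15] / 0.29
 = 0.15 / 0.29
 = 15/29

0.5172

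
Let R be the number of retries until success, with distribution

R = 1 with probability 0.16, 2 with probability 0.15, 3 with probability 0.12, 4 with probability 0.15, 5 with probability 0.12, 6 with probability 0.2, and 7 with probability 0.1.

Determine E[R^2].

E[R^2] = Σ r^2·P(R=r)
 = 1·0.16 + 4·0.15 + 9·0.12 + 16·0.15 + 25·0.12 + 36·0.2 + 49·0.1
 = 0.16 + 0.6 + 1.08 + 2.4 + 3 + 7.2 + 4.9
 = 19.34

19.34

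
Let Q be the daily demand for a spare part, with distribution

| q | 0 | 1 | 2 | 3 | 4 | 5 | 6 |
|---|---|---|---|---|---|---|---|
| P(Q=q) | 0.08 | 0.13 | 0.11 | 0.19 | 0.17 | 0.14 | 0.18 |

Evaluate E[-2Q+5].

E[-2Q+5] = Σ (-2q+5)·P(Q=q)
 = 5·0.08 + 3·0.13 + 1·0.11 + (-1)·0.19 + (-3)·0.17 + (-5)·0.14 + (-7)·0.18
 = 0.4 + 0.39 + 0.11 + (-0.19) + (-0.51) + (-0.7) + (-1.26)
 = -1.76

-1.76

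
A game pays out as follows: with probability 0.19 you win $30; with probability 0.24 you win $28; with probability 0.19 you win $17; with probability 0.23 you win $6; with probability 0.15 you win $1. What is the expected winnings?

17.18

E[payout] = 30·0.19 + 28·0.24 + 17·0.19 + 6·0.23 + 1·0.15
 = 5.7 + 6.72 + 3.23 + 1.38 + 0.15
 = 17.18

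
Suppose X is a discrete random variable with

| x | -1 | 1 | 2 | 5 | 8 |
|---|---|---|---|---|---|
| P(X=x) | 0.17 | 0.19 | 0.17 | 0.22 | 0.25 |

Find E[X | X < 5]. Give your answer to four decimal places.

0.6792

P(X < 5) = 0.17 + 0.19 + 0.17 = 0.53.
E[X | X < 5] = [(-1)·0.17 + 1·0.19 + 2·0.17] / 0.53
 = 0.36 / 0.53
 = 36/53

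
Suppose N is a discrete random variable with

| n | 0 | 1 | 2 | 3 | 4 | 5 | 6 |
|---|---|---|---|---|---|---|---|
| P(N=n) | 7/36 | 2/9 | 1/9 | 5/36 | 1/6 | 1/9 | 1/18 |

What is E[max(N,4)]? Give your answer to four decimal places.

E[max(N,4)] = Σ max(n,4)·P(N=n)
 = 4·7/36 + 4·2/9 + 4·1/9 + 4·5/36 + 4·1/6 + 5·1/9 + 6·1/18
 = 7/9 + 8/9 + 4/9 + 5/9 + 2/3 + 5/9 + 1/3
 = 38/9

4.2222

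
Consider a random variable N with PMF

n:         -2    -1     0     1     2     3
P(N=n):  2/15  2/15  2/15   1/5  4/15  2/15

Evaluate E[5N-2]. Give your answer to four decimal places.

E[5N-2] = Σ (5n-2)·P(N=n)
 = (-12)·2/15 + (-7)·2/15 + (-2)·2/15 + 3·1/5 + 8·4/15 + 13·2/15
 = (-8/5) + (-14/15) + (-4/15) + 3/5 + 32/15 + 26/15
 = 5/3

1.6667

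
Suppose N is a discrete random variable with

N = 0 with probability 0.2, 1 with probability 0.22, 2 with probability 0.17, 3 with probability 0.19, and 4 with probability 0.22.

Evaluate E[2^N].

6.36

E[2^N] = Σ 2^n·P(N=n)
 = 1·0.2 + 2·0.22 + 4·0.17 + 8·0.19 + 16·0.22
 = 0.2 + 0.44 + 0.68 + 1.52 + 3.52
 = 6.36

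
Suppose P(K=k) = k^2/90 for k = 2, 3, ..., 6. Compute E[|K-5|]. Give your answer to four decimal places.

0.9111

E[|K-5|] = Σ |k-5|·P(K=k)
 = 3·2/45 + 2·1/10 + 1·8/45 + 0·5/18 + 1·2/5
 = 2/15 + 1/5 + 8/45 + 0 + 2/5
 = 41/45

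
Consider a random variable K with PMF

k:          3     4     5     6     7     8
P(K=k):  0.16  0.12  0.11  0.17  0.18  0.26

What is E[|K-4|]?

E[|K-4|] = Σ |k-4|·P(K=k)
 = 1·0.16 + 0·0.12 + 1·0.11 + 2·0.17 + 3·0.18 + 4·0.26
 = 0.16 + 0 + 0.11 + 0.34 + 0.54 + 1.04
 = 2.19

2.19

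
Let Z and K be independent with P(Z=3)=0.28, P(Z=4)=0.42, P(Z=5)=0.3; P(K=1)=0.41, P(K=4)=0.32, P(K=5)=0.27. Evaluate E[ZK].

12.2208

E[ZK] = Σ_z Σ_k zk · P(Z=z)P(K=k)
 = 3·0.1148 + 12·0.0896 + 15·0.0756 + 4·0.1722 + 16·0.1344 + 20·0.1134 + 5·0.123 + 20·0.096 + 25·0.081
 = 0.3444 + 1.0752 + 1.134 + 0.6888 + 2.1504 + 2.268 + 0.615 + 1.92 + 2.025
 = 12.2208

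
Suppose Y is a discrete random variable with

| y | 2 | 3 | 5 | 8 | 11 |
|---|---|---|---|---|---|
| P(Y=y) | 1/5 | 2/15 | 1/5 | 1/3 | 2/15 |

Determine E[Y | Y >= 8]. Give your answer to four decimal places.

8.8571

P(Y >= 8) = 1/3 + 2/15 = 7/15.
E[Y | Y >= 8] = [8·1/3 + 11·2/15] / (7/15)
 = 62/15 / (7/15)
 = 62/7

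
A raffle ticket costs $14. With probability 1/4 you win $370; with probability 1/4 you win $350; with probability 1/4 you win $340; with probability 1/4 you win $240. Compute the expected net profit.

E[payout] = 370·1/4 + 350·1/4 + 340·1/4 + 240·1/4
 = 185/2 + 175/2 + 85 + 60
 = 325
Net = 325 - 14 = 311

311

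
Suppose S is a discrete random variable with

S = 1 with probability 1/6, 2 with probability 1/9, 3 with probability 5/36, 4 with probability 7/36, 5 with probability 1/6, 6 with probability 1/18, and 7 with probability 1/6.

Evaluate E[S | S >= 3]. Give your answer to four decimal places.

4.8846

P(S >= 3) = 5/36 + 7/36 + 1/6 + 1/18 + 1/6 = 13/18.
E[S | S >= 3] = [3·5/36 + 4·7/36 + 5·1/6 + 6·1/18 + 7·1/6] / (13/18)
 = 127/36 / (13/18)
 = 127/26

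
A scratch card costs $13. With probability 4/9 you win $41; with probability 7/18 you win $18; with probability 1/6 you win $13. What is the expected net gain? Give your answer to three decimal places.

14.389

E[payout] = 41·4/9 + 18·7/18 + 13·1/6
 = 164/9 + 7 + 13/6
 = 493/18
Net = 493/18 - 13 = 259/18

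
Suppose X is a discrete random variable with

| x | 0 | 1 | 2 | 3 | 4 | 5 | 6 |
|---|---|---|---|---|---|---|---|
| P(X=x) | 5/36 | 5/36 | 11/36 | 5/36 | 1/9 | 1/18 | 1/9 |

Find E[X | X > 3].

5

P(X > 3) = 1/9 + 1/18 + 1/9 = 5/18.
E[X | X > 3] = [4·1/9 + 5·1/18 + 6·1/9] / (5/18)
 = 25/18 / (5/18)
 = 5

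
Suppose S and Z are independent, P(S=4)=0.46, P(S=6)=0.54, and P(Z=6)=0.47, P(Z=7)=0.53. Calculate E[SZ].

E[SZ] = Σ_s Σ_z sz · P(S=s)P(Z=z)
 = 24·0.2162 + 28·0.2438 + 36·0.2538 + 42·0.2862
 = 5.1888 + 6.8264 + 9.1368 + 12.0204
 = 33.1724

33.1724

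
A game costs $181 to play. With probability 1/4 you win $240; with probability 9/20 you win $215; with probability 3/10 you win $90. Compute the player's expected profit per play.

E[payout] = 240·1/4 + 215·9/20 + 90·3/10
 = 60 + 387/4 + 27
 = 735/4
Net = 735/4 - 181 = 11/4

2.75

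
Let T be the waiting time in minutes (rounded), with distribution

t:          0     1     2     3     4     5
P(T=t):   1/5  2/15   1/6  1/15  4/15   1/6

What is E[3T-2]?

E[3T-2] = Σ (3t-2)·P(T=t)
 = (-2)·1/5 + 1·2/15 + 4·1/6 + 7·1/15 + 10·4/15 + 13·1/6
 = (-2/5) + 2/15 + 2/3 + 7/15 + 8/3 + 13/6
 = 57/10

5.7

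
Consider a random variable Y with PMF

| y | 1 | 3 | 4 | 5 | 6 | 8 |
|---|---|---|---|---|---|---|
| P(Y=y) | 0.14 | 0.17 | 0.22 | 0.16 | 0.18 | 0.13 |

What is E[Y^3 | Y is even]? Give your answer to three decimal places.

P(Y is even) = 0.22 + 0.18 + 0.13 = 0.53.
E[Y^3 | Y is even] = [64·0.22 + 216·0.18 + 512·0.13] / 0.53
 = 119.52 / 0.53
 = 11952/53

225.509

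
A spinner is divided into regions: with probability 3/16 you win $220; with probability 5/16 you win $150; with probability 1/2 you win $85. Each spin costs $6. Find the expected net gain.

124.625

E[payout] = 220·3/16 + 150·5/16 + 85·1/2
 = 165/4 + 375/8 + 85/2
 = 1045/8
Net = 1045/8 - 6 = 997/8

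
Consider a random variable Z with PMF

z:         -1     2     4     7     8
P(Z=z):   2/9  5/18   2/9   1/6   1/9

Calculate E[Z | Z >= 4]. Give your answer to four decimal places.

P(Z >= 4) = 2/9 + 1/6 + 1/9 = 1/2.
E[Z | Z >= 4] = [4·2/9 + 7·1/6 + 8·1/9] / (1/2)
 = 53/18 / (1/2)
 = 53/9

5.8889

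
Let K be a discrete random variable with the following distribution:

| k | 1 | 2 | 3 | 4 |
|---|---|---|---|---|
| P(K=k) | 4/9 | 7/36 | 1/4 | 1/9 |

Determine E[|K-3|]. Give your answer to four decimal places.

1.1944

E[|K-3|] = Σ |k-3|·P(K=k)
 = 2·4/9 + 1·7/36 + 0·1/4 + 1·1/9
 = 8/9 + 7/36 + 0 + 1/9
 = 43/36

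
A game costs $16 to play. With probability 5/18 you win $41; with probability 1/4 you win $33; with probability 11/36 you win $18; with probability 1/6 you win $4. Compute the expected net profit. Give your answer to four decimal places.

E[payout] = 41·5/18 + 33·1/4 + 18·11/36 + 4·1/6
 = 205/18 + 33/4 + 11/2 + 2/3
 = 929/36
Net = 929/36 - 16 = 353/36

9.8056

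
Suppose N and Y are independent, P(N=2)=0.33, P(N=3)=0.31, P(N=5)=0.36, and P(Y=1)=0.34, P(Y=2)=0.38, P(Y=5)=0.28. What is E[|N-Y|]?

E[|N-Y|] = Σ_n Σ_y |n-y| · P(N=n)P(Y=y)
 = 1·0.1122 + 0·0.1254 + 3·0.0924 + 2·0.1054 + 1·0.1178 + 2·0.0868 + 4·0.1224 + 3·0.1368 + 0·0.1008
 = 0.1122 + 0 + 0.2772 + 0.2108 + 0.1178 + 0.1736 + 0.4896 + 0.4104 + 0
 = 1.7916

1.7916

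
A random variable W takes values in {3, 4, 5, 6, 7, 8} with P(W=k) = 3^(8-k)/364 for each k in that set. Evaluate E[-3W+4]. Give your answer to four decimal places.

E[-3W+4] = Σ (-3w+4)·P(W=w)
 = (-5)·243/364 + (-8)·81/364 + (-11)·27/364 + (-14)·9/364 + (-17)·3/364 + (-20)·1/364
 = (-1215/364) + (-162/91) + (-297/364) + (-9/26) + (-51/364) + (-5/91)
 = -2357/364

-6.4753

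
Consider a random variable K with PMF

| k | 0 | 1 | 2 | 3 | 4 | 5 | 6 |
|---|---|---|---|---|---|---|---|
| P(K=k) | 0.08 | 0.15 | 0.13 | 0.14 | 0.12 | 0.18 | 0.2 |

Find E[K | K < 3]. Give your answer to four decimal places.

1.1389

P(K < 3) = 0.08 + 0.15 + 0.13 = 0.36.
E[K | K < 3] = [0·0.08 + 1·0.15 + 2·0.13] / 0.36
 = 0.41 / 0.36
 = 41/36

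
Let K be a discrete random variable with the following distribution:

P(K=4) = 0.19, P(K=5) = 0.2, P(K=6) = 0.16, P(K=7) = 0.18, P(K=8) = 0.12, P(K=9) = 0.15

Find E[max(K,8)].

E[max(K,8)] = Σ max(k,8)·P(K=k)
 = 8·0.19 + 8·0.2 + 8·0.16 + 8·0.18 + 8·0.12 + 9·0.15
 = 1.52 + 1.6 + 1.28 + 1.44 + 0.96 + 1.35
 = 8.15

8.15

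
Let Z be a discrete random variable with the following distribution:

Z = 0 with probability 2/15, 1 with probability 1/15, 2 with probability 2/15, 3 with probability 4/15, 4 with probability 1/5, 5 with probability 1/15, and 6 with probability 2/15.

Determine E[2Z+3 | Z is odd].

9

P(Z is odd) = 1/15 + 4/15 + 1/15 = 2/5.
E[2Z+3 | Z is odd] = [5·1/15 + 9·4/15 + 13·1/15] / (2/5)
 = 18/5 / (2/5)
 = 9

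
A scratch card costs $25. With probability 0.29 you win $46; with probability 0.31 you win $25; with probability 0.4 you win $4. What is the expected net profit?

E[payout] = 46·0.29 + 25·0.31 + 4·0.4
 = 13.34 + 7.75 + 1.6
 = 22.69
Net = 22.69 - 25 = -2.31

-2.31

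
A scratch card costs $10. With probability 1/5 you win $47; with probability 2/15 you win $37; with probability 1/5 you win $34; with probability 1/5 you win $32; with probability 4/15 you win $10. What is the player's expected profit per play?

20.2

E[payout] = 47·1/5 + 37·2/15 + 34·1/5 + 32·1/5 + 10·4/15
 = 47/5 + 74/15 + 34/5 + 32/5 + 8/3
 = 151/5
Net = 151/5 - 10 = 101/5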